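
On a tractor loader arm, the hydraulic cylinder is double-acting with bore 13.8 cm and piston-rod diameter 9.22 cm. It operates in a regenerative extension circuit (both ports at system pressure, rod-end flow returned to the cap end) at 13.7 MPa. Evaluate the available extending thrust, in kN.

With equal pressure on both faces, forces on the annular region cancel; the net push is pressure × rod cross-section.
Rod cross-section A_rod = π/4 × (9.22 cm)² = 66.77 cm^2
F = P × A_rod

F ≈ 91.5 kN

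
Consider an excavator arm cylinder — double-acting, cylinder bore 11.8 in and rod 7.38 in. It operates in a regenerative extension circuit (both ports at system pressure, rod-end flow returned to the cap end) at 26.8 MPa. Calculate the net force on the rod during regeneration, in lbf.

With equal pressure on both faces, forces on the annular region cancel; the net push is pressure × rod cross-section.
Rod cross-section A_rod = π/4 × (7.38 in)² = 42.78 in^2
F = P × A_rod

F ≈ 1.66e5 lbf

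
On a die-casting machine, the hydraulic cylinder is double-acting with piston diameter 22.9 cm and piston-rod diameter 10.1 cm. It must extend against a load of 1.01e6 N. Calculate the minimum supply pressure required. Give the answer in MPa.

Cap-side area A_cap = π/4 × (22.9 cm)² = 411.9 cm^2
P = F / A = 1.01e6 N / A

P ≈ 24.5 MPa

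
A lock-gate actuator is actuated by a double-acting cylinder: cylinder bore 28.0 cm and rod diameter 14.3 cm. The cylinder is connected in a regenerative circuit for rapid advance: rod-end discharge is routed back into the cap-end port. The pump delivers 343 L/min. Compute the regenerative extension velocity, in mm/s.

In regeneration the rod-end outflow joins the pump flow into the cap end, so the net volume the pump must supply per unit advance equals the rod cross-section area.
Rod cross-section A_rod = π/4 × (14.3 cm)² = 160.6 cm^2
v = Q_pump / A_rod

v ≈ 356 mm/s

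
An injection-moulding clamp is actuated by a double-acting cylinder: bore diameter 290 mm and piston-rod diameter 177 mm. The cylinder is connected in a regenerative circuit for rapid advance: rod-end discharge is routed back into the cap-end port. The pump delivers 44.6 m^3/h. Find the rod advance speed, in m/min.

v ≈ 30.2 m/min

In regeneration the rod-end outflow joins the pump flow into the cap end, so the net volume the pump must supply per unit advance equals the rod cross-section area.
Rod cross-section A_rod = π/4 × (177 mm)² = 24610 mm^2
v = Q_pump / A_rod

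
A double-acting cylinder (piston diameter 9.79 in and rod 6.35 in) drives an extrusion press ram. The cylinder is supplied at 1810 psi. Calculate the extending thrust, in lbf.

F ≈ 1.36e5 lbf

Cap-side area A_cap = π/4 × (9.79 in)² = 75.28 in^2
F = P × A_cap = 1810 psi × A_cap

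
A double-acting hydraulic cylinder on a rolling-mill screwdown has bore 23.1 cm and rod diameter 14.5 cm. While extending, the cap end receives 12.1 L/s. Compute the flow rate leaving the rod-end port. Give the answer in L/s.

Q_out ≈ 7.33 L/s

Cap-side area A_cap = π/4 × (23.1 cm)² = 419.1 cm^2
Rod-side annular area A_ann = π/4 × (23.1² − 14.5²) = 254.0 cm^2
Piston speed v = Q_in/A_cap; rod-end outflow Q_out = v × A_ann = Q_in × A_ann/A_cap.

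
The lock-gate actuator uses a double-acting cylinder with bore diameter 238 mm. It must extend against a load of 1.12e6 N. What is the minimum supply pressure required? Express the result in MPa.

P ≈ 25.2 MPa

Cap-side area A_cap = π/4 × (238 mm)² = 44490 mm^2
P = F / A = 1.12e6 N / A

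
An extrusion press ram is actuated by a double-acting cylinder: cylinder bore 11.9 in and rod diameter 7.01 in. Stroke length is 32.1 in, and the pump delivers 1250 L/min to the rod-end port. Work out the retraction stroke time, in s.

t ≈ 1.83 s

Rod-side annular area A_ann = π/4 × (11.9² − 7.01²) = 72.63 in^2
Swept volume V = A × L; t = V / Q = A·L / Q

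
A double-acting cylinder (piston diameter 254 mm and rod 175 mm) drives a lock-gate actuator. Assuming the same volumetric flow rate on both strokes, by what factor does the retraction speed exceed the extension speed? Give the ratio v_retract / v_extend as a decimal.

v_ret/v_ext ≈ 1.90

Cap-side area A_cap = π/4 × (254 mm)² = 50670 mm^2
Rod-side annular area A_ann = π/4 × (254² − 175²) = 26620 mm^2
For equal Q, v ∝ 1/A, so v_ret/v_ext = A_cap/A_ann.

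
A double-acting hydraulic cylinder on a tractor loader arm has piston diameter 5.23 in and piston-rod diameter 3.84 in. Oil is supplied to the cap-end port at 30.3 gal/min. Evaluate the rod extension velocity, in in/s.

v ≈ 5.43 in/s

Cap-side area A_cap = π/4 × (5.23 in)² = 21.48 in^2
v = Q / A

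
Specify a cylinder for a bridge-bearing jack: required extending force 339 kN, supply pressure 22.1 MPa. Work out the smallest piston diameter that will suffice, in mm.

D ≈ 140 mm

Extension force acts on the full piston face: F = P × (π/4)D².
D = √(4F / (πP)) = √(4 × 339 kN / (π × 22.1 MPa))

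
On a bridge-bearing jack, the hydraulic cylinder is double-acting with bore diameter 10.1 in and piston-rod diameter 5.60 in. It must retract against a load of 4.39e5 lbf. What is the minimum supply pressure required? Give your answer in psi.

P ≈ 7910 psi

Rod-side annular area A_ann = π/4 × (10.1² − 5.60²) = 55.49 in^2
Retraction: pressure acts on the annular area.
P = F / A = 4.39e5 lbf / A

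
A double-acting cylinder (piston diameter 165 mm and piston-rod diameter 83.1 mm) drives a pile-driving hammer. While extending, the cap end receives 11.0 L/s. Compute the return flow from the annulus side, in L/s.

Q_out ≈ 8.21 L/s

Cap-side area A_cap = π/4 × (165 mm)² = 21380 mm^2
Rod-side annular area A_ann = π/4 × (165² − 83.1²) = 15960 mm^2
Piston speed v = Q_in/A_cap; rod-end outflow Q_out = v × A_ann = Q_in × A_ann/A_cap.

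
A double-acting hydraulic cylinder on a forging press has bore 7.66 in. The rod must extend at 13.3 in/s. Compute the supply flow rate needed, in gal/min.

Cap-side area A_cap = π/4 × (7.66 in)² = 46.08 in^2
Q = A × v

Q ≈ 159 gal/min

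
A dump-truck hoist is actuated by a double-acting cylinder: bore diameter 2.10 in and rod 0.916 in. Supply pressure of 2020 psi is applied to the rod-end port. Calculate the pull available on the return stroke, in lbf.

Rod-side annular area A_ann = π/4 × (2.10² − 0.916²) = 2.805 in^2
On retraction the pressure acts on the annular area (bore minus rod).
F = P × A_ann

F ≈ 5670 lbf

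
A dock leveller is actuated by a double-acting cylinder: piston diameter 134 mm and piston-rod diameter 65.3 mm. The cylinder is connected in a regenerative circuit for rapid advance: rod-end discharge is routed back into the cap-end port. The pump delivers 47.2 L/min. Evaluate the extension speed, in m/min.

In regeneration the rod-end outflow joins the pump flow into the cap end, so the net volume the pump must supply per unit advance equals the rod cross-section area.
Rod cross-section A_rod = π/4 × (65.3 mm)² = 3349 mm^2
v = Q_pump / A_rod

v ≈ 14.1 m/min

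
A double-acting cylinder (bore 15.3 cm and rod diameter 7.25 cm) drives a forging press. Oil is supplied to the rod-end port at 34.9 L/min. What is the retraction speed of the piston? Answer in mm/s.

Rod-side annular area A_ann = π/4 × (15.3² − 7.25²) = 142.6 cm^2
Flow into the rod-end port fills the annular volume.
v = Q / A

v ≈ 40.8 mm/s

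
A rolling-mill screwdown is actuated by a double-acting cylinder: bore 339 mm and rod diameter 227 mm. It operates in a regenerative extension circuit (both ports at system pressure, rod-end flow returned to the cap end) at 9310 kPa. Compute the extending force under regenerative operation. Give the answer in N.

F ≈ 3.77e5 N

With equal pressure on both faces, forces on the annular region cancel; the net push is pressure × rod cross-section.
Rod cross-section A_rod = π/4 × (227 mm)² = 40470 mm^2
F = P × A_rod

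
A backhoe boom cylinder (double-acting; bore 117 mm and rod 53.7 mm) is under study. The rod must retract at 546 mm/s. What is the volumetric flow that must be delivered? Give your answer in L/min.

Rod-side annular area A_ann = π/4 × (117² − 53.7²) = 8486 mm^2
Q = A × v

Q ≈ 278 L/min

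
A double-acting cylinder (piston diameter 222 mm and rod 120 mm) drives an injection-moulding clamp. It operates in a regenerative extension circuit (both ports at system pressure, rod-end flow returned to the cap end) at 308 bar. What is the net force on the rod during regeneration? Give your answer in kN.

F ≈ 348 kN

With equal pressure on both faces, forces on the annular region cancel; the net push is pressure × rod cross-section.
Rod cross-section A_rod = π/4 × (120 mm)² = 11310 mm^2
F = P × A_rod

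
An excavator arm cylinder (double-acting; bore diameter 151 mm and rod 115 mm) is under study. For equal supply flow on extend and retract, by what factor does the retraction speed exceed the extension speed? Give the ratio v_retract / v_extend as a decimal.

Cap-side area A_cap = π/4 × (151 mm)² = 17910 mm^2
Rod-side annular area A_ann = π/4 × (151² − 115²) = 7521 mm^2
For equal Q, v ∝ 1/A, so v_ret/v_ext = A_cap/A_ann.

v_ret/v_ext ≈ 2.38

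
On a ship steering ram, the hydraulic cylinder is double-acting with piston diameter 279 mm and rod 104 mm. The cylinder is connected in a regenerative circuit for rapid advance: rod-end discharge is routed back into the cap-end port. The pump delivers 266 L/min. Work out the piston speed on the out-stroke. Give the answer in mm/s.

In regeneration the rod-end outflow joins the pump flow into the cap end, so the net volume the pump must supply per unit advance equals the rod cross-section area.
Rod cross-section A_rod = π/4 × (104 mm)² = 8495 mm^2
v = Q_pump / A_rod

v ≈ 522 mm/s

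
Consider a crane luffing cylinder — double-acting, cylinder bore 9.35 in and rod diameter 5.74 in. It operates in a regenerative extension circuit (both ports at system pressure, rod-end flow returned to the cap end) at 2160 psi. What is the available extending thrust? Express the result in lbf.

With equal pressure on both faces, forces on the annular region cancel; the net push is pressure × rod cross-section.
Rod cross-section A_rod = π/4 × (5.74 in)² = 25.88 in^2
F = P × A_rod

F ≈ 55900 lbf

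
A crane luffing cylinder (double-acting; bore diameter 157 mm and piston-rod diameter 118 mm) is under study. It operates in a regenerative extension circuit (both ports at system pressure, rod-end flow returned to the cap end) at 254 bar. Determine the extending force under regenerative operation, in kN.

With equal pressure on both faces, forces on the annular region cancel; the net push is pressure × rod cross-section.
Rod cross-section A_rod = π/4 × (118 mm)² = 10940 mm^2
F = P × A_rod

F ≈ 278 kN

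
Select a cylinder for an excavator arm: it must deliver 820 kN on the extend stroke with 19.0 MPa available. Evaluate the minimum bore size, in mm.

D ≈ 234 mm

Extension force acts on the full piston face: F = P × (π/4)D².
D = √(4F / (πP)) = √(4 × 820 kN / (π × 19.0 MPa))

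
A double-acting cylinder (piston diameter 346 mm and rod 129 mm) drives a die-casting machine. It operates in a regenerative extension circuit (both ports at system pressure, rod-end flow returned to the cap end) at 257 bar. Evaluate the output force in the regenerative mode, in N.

With equal pressure on both faces, forces on the annular region cancel; the net push is pressure × rod cross-section.
Rod cross-section A_rod = π/4 × (129 mm)² = 13070 mm^2
F = P × A_rod

F ≈ 3.36e5 N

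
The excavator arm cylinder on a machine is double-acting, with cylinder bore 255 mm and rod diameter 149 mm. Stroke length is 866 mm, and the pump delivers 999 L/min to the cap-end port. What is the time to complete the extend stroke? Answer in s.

t ≈ 2.66 s

Cap-side area A_cap = π/4 × (255 mm)² = 51070 mm^2
Swept volume V = A × L; t = V / Q = A·L / Q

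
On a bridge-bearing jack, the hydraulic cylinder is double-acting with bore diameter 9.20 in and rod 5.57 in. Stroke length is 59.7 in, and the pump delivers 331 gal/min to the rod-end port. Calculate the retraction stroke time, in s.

Rod-side annular area A_ann = π/4 × (9.20² − 5.57²) = 42.11 in^2
Swept volume V = A × L; t = V / Q = A·L / Q

t ≈ 1.97 s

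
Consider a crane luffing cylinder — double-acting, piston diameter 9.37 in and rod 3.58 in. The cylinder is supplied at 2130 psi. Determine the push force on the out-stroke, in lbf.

Cap-side area A_cap = π/4 × (9.37 in)² = 68.96 in^2
F = P × A_cap = 2130 psi × A_cap

F ≈ 1.47e5 lbf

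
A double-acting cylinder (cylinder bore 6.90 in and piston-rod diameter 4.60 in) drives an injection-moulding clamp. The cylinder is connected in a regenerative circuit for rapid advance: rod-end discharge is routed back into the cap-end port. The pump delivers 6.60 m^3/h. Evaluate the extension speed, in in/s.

In regeneration the rod-end outflow joins the pump flow into the cap end, so the net volume the pump must supply per unit advance equals the rod cross-section area.
Rod cross-section A_rod = π/4 × (4.60 in)² = 16.62 in^2
v = Q_pump / A_rod

v ≈ 6.73 in/s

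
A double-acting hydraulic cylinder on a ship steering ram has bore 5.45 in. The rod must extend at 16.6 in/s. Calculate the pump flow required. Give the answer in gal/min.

Cap-side area A_cap = π/4 × (5.45 in)² = 23.33 in^2
Q = A × v

Q ≈ 101 gal/min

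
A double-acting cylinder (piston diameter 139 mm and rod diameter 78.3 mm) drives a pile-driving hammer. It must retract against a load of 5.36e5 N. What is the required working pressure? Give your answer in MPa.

Rod-side annular area A_ann = π/4 × (139² − 78.3²) = 10360 mm^2
Retraction: pressure acts on the annular area.
P = F / A = 5.36e5 N / A

P ≈ 51.7 MPa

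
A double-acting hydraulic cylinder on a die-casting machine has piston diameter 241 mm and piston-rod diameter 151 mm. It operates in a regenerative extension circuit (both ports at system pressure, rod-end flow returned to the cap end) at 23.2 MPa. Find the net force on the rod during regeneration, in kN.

With equal pressure on both faces, forces on the annular region cancel; the net push is pressure × rod cross-section.
Rod cross-section A_rod = π/4 × (151 mm)² = 17910 mm^2
F = P × A_rod

F ≈ 415 kN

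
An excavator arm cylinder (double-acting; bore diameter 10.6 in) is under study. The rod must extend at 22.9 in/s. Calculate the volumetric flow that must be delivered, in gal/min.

Q ≈ 525 gal/min

Cap-side area A_cap = π/4 × (10.6 in)² = 88.25 in^2
Q = A × v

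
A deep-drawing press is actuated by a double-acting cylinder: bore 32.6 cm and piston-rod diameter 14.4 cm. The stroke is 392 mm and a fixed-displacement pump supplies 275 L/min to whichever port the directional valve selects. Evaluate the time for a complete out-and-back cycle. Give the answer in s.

t ≈ 12.9 s

Cap-side area A_cap = π/4 × (32.6 cm)² = 834.7 cm^2
Rod-side annular area A_ann = π/4 × (32.6² − 14.4²) = 671.8 cm^2
t_ext = A_cap·L/Q = 7.139 s
t_ret = A_ann·L/Q = 5.746 s
t_cycle = t_ext + t_ret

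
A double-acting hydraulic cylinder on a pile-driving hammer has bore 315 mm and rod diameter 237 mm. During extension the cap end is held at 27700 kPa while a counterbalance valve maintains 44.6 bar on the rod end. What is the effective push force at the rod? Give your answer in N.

F ≈ 2.01e6 N

Cap-side area A_cap = π/4 × (315 mm)² = 77930 mm^2
Rod-side annular area A_ann = π/4 × (315² − 237²) = 33820 mm^2
Net thrust = P_cap·A_cap − P_rod·A_ann = 2.159e6 N − 1.508e5 N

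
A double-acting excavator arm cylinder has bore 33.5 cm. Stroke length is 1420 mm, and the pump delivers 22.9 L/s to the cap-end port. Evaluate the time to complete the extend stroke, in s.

Cap-side area A_cap = π/4 × (33.5 cm)² = 881.4 cm^2
Swept volume V = A × L; t = V / Q = A·L / Q

t ≈ 5.47 s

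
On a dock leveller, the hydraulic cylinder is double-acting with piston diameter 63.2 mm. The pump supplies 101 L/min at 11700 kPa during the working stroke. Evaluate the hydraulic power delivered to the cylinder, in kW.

W ≈ 19.7 kW

Hydraulic power = P × Q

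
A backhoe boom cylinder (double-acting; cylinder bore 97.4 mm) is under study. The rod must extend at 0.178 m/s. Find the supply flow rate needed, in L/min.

Q ≈ 79.6 L/min

Cap-side area A_cap = π/4 × (97.4 mm)² = 7451 mm^2
Q = A × v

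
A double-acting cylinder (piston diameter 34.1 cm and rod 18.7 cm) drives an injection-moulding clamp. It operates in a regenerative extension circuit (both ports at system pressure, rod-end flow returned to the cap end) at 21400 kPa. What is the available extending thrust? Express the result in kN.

With equal pressure on both faces, forces on the annular region cancel; the net push is pressure × rod cross-section.
Rod cross-section A_rod = π/4 × (18.7 cm)² = 274.6 cm^2
F = P × A_rod

F ≈ 588 kN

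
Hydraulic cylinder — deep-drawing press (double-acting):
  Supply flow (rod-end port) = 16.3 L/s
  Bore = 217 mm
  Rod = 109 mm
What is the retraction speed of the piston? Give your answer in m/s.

Rod-side annular area A_ann = π/4 × (217² − 109²) = 27650 mm^2
Flow into the rod-end port fills the annular volume.
v = Q / A

v ≈ 0.589 m/s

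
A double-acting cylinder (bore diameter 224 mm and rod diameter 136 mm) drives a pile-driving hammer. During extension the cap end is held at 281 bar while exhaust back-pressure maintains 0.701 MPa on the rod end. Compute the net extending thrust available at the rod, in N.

F ≈ 1.09e6 N

Cap-side area A_cap = π/4 × (224 mm)² = 39410 mm^2
Rod-side annular area A_ann = π/4 × (224² − 136²) = 24880 mm^2
Net thrust = P_cap·A_cap − P_rod·A_ann = 1.107e6 N − 17440 N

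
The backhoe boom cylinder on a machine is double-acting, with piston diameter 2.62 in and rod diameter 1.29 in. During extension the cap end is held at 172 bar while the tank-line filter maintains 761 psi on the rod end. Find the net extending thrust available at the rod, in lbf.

F ≈ 10300 lbf

Cap-side area A_cap = π/4 × (2.62 in)² = 5.391 in^2
Rod-side annular area A_ann = π/4 × (2.62² − 1.29²) = 4.084 in^2
Net thrust = P_cap·A_cap − P_rod·A_ann = 13450 lbf − 3108 lbf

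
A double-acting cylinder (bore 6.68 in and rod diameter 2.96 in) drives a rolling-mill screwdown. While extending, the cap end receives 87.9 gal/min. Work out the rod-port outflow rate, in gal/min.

Cap-side area A_cap = π/4 × (6.68 in)² = 35.05 in^2
Rod-side annular area A_ann = π/4 × (6.68² − 2.96²) = 28.17 in^2
Piston speed v = Q_in/A_cap; rod-end outflow Q_out = v × A_ann = Q_in × A_ann/A_cap.

Q_out ≈ 70.6 gal/min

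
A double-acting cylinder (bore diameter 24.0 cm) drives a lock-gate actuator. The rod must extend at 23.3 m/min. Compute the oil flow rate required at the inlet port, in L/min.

Q ≈ 1050 L/min

Cap-side area A_cap = π/4 × (24.0 cm)² = 452.4 cm^2
Q = A × v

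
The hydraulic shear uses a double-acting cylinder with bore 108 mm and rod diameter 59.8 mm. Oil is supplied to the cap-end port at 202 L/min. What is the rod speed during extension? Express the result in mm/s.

v ≈ 368 mm/s

Cap-side area A_cap = π/4 × (108 mm)² = 9161 mm^2
v = Q / A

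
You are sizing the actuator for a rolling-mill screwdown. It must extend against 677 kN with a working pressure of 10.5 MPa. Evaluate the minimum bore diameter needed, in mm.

D ≈ 287 mm

Extension force acts on the full piston face: F = P × (π/4)D².
D = √(4F / (πP)) = √(4 × 677 kN / (π × 10.5 MPa))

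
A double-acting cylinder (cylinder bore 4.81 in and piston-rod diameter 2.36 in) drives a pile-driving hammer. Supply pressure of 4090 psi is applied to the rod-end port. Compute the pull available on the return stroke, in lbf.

F ≈ 56400 lbf

Rod-side annular area A_ann = π/4 × (4.81² − 2.36²) = 13.80 in^2
On retraction the pressure acts on the annular area (bore minus rod).
F = P × A_ann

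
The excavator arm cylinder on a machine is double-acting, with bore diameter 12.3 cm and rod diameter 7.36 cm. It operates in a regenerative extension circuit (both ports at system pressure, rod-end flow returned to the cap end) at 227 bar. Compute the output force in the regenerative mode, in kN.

With equal pressure on both faces, forces on the annular region cancel; the net push is pressure × rod cross-section.
Rod cross-section A_rod = π/4 × (7.36 cm)² = 42.54 cm^2
F = P × A_rod

F ≈ 96.6 kN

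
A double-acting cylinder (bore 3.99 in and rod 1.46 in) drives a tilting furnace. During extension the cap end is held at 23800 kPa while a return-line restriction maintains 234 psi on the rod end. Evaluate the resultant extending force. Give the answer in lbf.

Cap-side area A_cap = π/4 × (3.99 in)² = 12.50 in^2
Rod-side annular area A_ann = π/4 × (3.99² − 1.46²) = 10.83 in^2
Net thrust = P_cap·A_cap − P_rod·A_ann = 43160 lbf − 2534 lbf

F ≈ 40600 lbf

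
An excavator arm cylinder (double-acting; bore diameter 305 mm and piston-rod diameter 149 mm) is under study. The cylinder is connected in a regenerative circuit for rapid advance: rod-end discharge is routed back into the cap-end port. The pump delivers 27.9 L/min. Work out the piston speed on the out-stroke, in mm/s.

v ≈ 26.7 mm/s

In regeneration the rod-end outflow joins the pump flow into the cap end, so the net volume the pump must supply per unit advance equals the rod cross-section area.
Rod cross-section A_rod = π/4 × (149 mm)² = 17440 mm^2
v = Q_pump / A_rod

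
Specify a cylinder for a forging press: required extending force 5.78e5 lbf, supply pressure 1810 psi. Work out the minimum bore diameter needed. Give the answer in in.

Extension force acts on the full piston face: F = P × (π/4)D².
D = √(4F / (πP)) = √(4 × 5.78e5 lbf / (π × 1810 psi))

D ≈ 20.2 in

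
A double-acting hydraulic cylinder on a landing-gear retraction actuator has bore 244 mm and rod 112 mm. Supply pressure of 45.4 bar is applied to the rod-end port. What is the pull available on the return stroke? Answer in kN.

Rod-side annular area A_ann = π/4 × (244² − 112²) = 36910 mm^2
On retraction the pressure acts on the annular area (bore minus rod).
F = P × A_ann

F ≈ 168 kN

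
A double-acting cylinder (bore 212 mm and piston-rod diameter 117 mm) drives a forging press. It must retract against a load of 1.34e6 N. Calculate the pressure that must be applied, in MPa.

P ≈ 54.6 MPa

Rod-side annular area A_ann = π/4 × (212² − 117²) = 24550 mm^2
Retraction: pressure acts on the annular area.
P = F / A = 1.34e6 N / A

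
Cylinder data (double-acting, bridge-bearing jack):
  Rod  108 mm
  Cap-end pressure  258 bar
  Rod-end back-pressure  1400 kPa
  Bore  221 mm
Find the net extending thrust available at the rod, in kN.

Cap-side area A_cap = π/4 × (221 mm)² = 38360 mm^2
Rod-side annular area A_ann = π/4 × (221² − 108²) = 29200 mm^2
Net thrust = P_cap·A_cap − P_rod·A_ann = 989.7 kN − 40.88 kN

F ≈ 949 kN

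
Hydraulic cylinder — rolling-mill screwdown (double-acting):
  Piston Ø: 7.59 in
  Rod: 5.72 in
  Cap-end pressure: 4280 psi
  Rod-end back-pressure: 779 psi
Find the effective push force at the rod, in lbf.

Cap-side area A_cap = π/4 × (7.59 in)² = 45.25 in^2
Rod-side annular area A_ann = π/4 × (7.59² − 5.72²) = 19.55 in^2
Net thrust = P_cap·A_cap − P_rod·A_ann = 1.936e5 lbf − 15230 lbf

F ≈ 1.78e5 lbf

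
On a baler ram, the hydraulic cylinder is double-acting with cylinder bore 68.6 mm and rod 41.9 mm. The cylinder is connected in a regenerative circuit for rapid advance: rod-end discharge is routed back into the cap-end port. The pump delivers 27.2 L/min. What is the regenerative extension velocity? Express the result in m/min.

In regeneration the rod-end outflow joins the pump flow into the cap end, so the net volume the pump must supply per unit advance equals the rod cross-section area.
Rod cross-section A_rod = π/4 × (41.9 mm)² = 1379 mm^2
v = Q_pump / A_rod

v ≈ 19.7 m/min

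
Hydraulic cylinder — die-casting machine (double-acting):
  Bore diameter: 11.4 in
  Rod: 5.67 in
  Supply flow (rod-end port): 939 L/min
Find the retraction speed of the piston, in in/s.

v ≈ 12.4 in/s

Rod-side annular area A_ann = π/4 × (11.4² − 5.67²) = 76.82 in^2
Flow into the rod-end port fills the annular volume.
v = Q / A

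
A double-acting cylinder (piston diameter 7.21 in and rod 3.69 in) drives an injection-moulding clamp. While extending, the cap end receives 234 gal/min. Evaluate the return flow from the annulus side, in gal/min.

Q_out ≈ 173 gal/min

Cap-side area A_cap = π/4 × (7.21 in)² = 40.83 in^2
Rod-side annular area A_ann = π/4 × (7.21² − 3.69²) = 30.13 in^2
Piston speed v = Q_in/A_cap; rod-end outflow Q_out = v × A_ann = Q_in × A_ann/A_cap.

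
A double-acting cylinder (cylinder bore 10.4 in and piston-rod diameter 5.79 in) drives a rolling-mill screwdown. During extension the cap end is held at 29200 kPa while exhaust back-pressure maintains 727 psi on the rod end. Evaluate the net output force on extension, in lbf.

F ≈ 3.17e5 lbf

Cap-side area A_cap = π/4 × (10.4 in)² = 84.95 in^2
Rod-side annular area A_ann = π/4 × (10.4² − 5.79²) = 58.62 in^2
Net thrust = P_cap·A_cap − P_rod·A_ann = 3.598e5 lbf − 42620 lbf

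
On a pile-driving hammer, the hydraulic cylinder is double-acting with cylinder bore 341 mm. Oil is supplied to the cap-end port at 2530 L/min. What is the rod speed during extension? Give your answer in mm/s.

Cap-side area A_cap = π/4 × (341 mm)² = 91330 mm^2
v = Q / A

v ≈ 462 mm/s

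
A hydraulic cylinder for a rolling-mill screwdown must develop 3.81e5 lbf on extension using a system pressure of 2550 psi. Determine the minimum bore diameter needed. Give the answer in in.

Extension force acts on the full piston face: F = P × (π/4)D².
D = √(4F / (πP)) = √(4 × 3.81e5 lbf / (π × 2550 psi))

D ≈ 13.8 in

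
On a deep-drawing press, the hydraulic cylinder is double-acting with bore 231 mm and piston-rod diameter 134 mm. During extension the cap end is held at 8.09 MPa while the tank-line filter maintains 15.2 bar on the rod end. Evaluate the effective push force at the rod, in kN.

F ≈ 297 kN

Cap-side area A_cap = π/4 × (231 mm)² = 41910 mm^2
Rod-side annular area A_ann = π/4 × (231² − 134²) = 27810 mm^2
Net thrust = P_cap·A_cap − P_rod·A_ann = 339.0 kN − 42.27 kN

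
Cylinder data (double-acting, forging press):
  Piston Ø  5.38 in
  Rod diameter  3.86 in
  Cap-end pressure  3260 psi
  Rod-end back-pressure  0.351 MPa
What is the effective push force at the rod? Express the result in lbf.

F ≈ 73500 lbf

Cap-side area A_cap = π/4 × (5.38 in)² = 22.73 in^2
Rod-side annular area A_ann = π/4 × (5.38² − 3.86²) = 11.03 in^2
Net thrust = P_cap·A_cap − P_rod·A_ann = 74110 lbf − 561.6 lbf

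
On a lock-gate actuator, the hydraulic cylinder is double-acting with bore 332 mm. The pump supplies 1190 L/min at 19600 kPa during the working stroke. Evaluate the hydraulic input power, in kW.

W ≈ 389 kW

Hydraulic power = P × Q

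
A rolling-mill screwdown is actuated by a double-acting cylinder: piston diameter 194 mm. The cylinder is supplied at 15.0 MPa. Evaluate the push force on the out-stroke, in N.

F ≈ 4.43e5 N

Cap-side area A_cap = π/4 × (194 mm)² = 29560 mm^2
F = P × A_cap = 15.0 MPa × A_cap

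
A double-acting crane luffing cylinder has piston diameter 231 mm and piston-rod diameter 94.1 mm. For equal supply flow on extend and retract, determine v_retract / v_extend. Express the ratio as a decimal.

v_ret/v_ext ≈ 1.20

Cap-side area A_cap = π/4 × (231 mm)² = 41910 mm^2
Rod-side annular area A_ann = π/4 × (231² − 94.1²) = 34960 mm^2
For equal Q, v ∝ 1/A, so v_ret/v_ext = A_cap/A_ann.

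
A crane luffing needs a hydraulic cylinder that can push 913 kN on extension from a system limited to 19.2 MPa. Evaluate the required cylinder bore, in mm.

Extension force acts on the full piston face: F = P × (π/4)D².
D = √(4F / (πP)) = √(4 × 913 kN / (π × 19.2 MPa))

D ≈ 246 mm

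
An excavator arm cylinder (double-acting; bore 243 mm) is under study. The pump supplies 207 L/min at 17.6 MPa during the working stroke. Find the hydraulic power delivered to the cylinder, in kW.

Hydraulic power = P × Q

W ≈ 60.7 kW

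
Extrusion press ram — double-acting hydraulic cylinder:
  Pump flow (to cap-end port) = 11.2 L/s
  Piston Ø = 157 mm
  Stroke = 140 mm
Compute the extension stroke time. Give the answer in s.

Cap-side area A_cap = π/4 × (157 mm)² = 19360 mm^2
Swept volume V = A × L; t = V / Q = A·L / Q

t ≈ 0.242 s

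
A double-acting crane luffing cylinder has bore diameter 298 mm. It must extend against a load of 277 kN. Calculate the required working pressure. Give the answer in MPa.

Cap-side area A_cap = π/4 × (298 mm)² = 69750 mm^2
P = F / A = 277 kN / A

P ≈ 3.97 MPa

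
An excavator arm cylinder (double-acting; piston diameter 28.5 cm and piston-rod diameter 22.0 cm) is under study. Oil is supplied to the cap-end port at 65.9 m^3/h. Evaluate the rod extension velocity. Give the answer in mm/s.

v ≈ 287 mm/s

Cap-side area A_cap = π/4 × (28.5 cm)² = 637.9 cm^2
v = Q / A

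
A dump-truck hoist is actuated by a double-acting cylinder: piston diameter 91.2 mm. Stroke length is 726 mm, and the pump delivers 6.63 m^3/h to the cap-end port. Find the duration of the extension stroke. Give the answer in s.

t ≈ 2.58 s

Cap-side area A_cap = π/4 × (91.2 mm)² = 6533 mm^2
Swept volume V = A × L; t = V / Q = A·L / Q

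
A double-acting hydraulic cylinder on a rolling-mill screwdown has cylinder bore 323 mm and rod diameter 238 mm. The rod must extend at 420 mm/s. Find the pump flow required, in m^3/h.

Cap-side area A_cap = π/4 × (323 mm)² = 81940 mm^2
Q = A × v

Q ≈ 124 m^3/h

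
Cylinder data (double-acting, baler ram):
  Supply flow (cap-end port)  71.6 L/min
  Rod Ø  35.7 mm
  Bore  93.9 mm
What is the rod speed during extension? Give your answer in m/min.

v ≈ 10.3 m/min

Cap-side area A_cap = π/4 × (93.9 mm)² = 6925 mm^2
v = Q / A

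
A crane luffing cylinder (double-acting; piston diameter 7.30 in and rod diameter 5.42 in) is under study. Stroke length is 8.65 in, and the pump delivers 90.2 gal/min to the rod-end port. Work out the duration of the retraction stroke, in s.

Rod-side annular area A_ann = π/4 × (7.30² − 5.42²) = 18.78 in^2
Swept volume V = A × L; t = V / Q = A·L / Q

t ≈ 0.468 s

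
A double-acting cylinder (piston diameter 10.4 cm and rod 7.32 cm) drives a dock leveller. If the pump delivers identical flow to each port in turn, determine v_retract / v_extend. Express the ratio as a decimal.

Cap-side area A_cap = π/4 × (10.4 cm)² = 84.95 cm^2
Rod-side annular area A_ann = π/4 × (10.4² − 7.32²) = 42.87 cm^2
For equal Q, v ∝ 1/A, so v_ret/v_ext = A_cap/A_ann.

v_ret/v_ext ≈ 1.98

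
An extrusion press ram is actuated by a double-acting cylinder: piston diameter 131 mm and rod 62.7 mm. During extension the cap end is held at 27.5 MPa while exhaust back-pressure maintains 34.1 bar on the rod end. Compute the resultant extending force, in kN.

F ≈ 335 kN

Cap-side area A_cap = π/4 × (131 mm)² = 13480 mm^2
Rod-side annular area A_ann = π/4 × (131² − 62.7²) = 10390 mm^2
Net thrust = P_cap·A_cap − P_rod·A_ann = 370.7 kN − 35.43 kN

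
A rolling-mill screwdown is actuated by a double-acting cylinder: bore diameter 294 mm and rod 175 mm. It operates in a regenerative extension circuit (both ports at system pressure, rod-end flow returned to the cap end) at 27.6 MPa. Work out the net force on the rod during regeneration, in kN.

With equal pressure on both faces, forces on the annular region cancel; the net push is pressure × rod cross-section.
Rod cross-section A_rod = π/4 × (175 mm)² = 24050 mm^2
F = P × A_rod

F ≈ 664 kN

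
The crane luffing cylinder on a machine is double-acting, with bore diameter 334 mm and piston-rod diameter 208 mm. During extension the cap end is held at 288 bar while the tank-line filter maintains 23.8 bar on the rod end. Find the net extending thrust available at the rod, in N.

F ≈ 2.40e6 N

Cap-side area A_cap = π/4 × (334 mm)² = 87620 mm^2
Rod-side annular area A_ann = π/4 × (334² − 208²) = 53640 mm^2
Net thrust = P_cap·A_cap − P_rod·A_ann = 2.523e6 N − 1.277e5 N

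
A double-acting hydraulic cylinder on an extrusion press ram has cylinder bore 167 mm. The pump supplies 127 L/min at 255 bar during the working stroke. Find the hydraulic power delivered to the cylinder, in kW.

Hydraulic power = P × Q

W ≈ 54.0 kW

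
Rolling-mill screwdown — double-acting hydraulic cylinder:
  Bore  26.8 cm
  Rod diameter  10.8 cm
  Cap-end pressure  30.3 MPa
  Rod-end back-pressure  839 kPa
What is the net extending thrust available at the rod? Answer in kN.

Cap-side area A_cap = π/4 × (26.8 cm)² = 564.1 cm^2
Rod-side annular area A_ann = π/4 × (26.8² − 10.8²) = 472.5 cm^2
Net thrust = P_cap·A_cap − P_rod·A_ann = 1709 kN − 39.64 kN

F ≈ 1670 kN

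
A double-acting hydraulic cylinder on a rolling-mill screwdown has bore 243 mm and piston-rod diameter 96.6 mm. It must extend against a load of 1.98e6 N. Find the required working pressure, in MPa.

Cap-side area A_cap = π/4 × (243 mm)² = 46380 mm^2
P = F / A = 1.98e6 N / A

P ≈ 42.7 MPa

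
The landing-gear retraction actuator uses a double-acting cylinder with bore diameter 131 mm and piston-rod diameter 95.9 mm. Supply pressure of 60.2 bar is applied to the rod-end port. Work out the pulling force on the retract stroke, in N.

Rod-side annular area A_ann = π/4 × (131² − 95.9²) = 6255 mm^2
On retraction the pressure acts on the annular area (bore minus rod).
F = P × A_ann

F ≈ 37700 N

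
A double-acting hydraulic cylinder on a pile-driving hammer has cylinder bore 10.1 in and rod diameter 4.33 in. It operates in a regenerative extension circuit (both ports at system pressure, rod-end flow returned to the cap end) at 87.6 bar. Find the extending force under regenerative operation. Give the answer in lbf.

With equal pressure on both faces, forces on the annular region cancel; the net push is pressure × rod cross-section.
Rod cross-section A_rod = π/4 × (4.33 in)² = 14.73 in^2
F = P × A_rod

F ≈ 18700 lbf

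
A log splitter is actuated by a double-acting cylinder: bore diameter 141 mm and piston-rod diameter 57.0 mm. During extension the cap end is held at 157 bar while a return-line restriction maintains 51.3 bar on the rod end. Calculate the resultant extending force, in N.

F ≈ 1.78e5 N

Cap-side area A_cap = π/4 × (141 mm)² = 15610 mm^2
Rod-side annular area A_ann = π/4 × (141² − 57.0²) = 13060 mm^2
Net thrust = P_cap·A_cap − P_rod·A_ann = 2.451e5 N − 67010 N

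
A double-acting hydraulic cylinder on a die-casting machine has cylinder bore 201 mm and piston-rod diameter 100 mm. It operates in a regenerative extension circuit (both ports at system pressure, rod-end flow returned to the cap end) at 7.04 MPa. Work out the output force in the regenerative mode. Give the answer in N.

With equal pressure on both faces, forces on the annular region cancel; the net push is pressure × rod cross-section.
Rod cross-section A_rod = π/4 × (100 mm)² = 7854 mm^2
F = P × A_rod

F ≈ 55300 N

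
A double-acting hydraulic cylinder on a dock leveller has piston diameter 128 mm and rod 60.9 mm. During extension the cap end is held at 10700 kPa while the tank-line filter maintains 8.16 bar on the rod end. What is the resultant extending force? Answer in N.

F ≈ 1.30e5 N

Cap-side area A_cap = π/4 × (128 mm)² = 12870 mm^2
Rod-side annular area A_ann = π/4 × (128² − 60.9²) = 9955 mm^2
Net thrust = P_cap·A_cap − P_rod·A_ann = 1.377e5 N − 8123 N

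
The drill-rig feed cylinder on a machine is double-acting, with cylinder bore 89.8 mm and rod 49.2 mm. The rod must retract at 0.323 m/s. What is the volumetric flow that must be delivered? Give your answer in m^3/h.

Q ≈ 5.15 m^3/h

Rod-side annular area A_ann = π/4 × (89.8² − 49.2²) = 4432 mm^2
Q = A × v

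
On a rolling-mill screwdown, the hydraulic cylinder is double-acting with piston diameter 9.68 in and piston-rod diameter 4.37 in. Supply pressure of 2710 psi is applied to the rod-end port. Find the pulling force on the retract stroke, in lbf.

F ≈ 1.59e5 lbf

Rod-side annular area A_ann = π/4 × (9.68² − 4.37²) = 58.60 in^2
On retraction the pressure acts on the annular area (bore minus rod).
F = P × A_ann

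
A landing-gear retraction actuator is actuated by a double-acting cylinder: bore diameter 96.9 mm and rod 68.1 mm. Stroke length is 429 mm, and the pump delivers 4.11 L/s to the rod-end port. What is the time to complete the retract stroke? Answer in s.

t ≈ 0.390 s

Rod-side annular area A_ann = π/4 × (96.9² − 68.1²) = 3732 mm^2
Swept volume V = A × L; t = V / Q = A·L / Q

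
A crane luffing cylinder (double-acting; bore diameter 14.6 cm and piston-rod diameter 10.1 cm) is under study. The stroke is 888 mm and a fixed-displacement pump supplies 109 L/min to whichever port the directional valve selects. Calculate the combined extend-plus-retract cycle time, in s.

t ≈ 12.5 s

Cap-side area A_cap = π/4 × (14.6 cm)² = 167.4 cm^2
Rod-side annular area A_ann = π/4 × (14.6² − 10.1²) = 87.30 cm^2
t_ext = A_cap·L/Q = 8.183 s
t_ret = A_ann·L/Q = 4.267 s
t_cycle = t_ext + t_ret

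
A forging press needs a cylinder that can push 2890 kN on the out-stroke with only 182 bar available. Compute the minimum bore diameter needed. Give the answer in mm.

Extension force acts on the full piston face: F = P × (π/4)D².
D = √(4F / (πP)) = √(4 × 2890 kN / (π × 182 bar))

D ≈ 450 mm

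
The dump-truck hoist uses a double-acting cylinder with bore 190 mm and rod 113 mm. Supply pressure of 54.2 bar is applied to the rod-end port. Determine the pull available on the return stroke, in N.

Rod-side annular area A_ann = π/4 × (190² − 113²) = 18320 mm^2
On retraction the pressure acts on the annular area (bore minus rod).
F = P × A_ann

F ≈ 99300 N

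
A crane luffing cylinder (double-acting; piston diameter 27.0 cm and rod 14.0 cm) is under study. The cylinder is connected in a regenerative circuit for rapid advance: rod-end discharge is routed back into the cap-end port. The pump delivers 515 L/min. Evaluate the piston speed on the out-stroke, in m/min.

v ≈ 33.5 m/min

In regeneration the rod-end outflow joins the pump flow into the cap end, so the net volume the pump must supply per unit advance equals the rod cross-section area.
Rod cross-section A_rod = π/4 × (14.0 cm)² = 153.9 cm^2
v = Q_pump / A_rod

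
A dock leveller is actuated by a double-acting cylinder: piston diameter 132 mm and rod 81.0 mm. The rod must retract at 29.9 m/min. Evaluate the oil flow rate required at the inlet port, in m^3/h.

Rod-side annular area A_ann = π/4 × (132² − 81.0²) = 8532 mm^2
Q = A × v

Q ≈ 15.3 m^3/h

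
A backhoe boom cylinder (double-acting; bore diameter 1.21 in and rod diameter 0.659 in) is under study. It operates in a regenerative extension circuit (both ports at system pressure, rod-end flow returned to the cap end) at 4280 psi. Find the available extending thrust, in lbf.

With equal pressure on both faces, forces on the annular region cancel; the net push is pressure × rod cross-section.
Rod cross-section A_rod = π/4 × (0.659 in)² = 0.3411 in^2
F = P × A_rod

F ≈ 1460 lbf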